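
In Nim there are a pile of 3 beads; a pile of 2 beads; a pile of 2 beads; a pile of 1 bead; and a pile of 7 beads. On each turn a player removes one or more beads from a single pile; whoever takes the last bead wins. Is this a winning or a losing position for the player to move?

Bitwise XOR of the heap sizes:
  011  (3)
  010  (2)
  010  (2)
  001  (1)
  111  (7)
  ---
  101  (5)
The nim-sum is 5 ≠ 0, so this is an N-position: the player to move can win.

Winning position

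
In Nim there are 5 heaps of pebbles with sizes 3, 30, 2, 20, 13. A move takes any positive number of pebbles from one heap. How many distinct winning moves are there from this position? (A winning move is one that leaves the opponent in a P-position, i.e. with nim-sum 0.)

Write each in binary and XOR column by column:
  00011  (3)
  11110  (30)
  00010  (2)
  10100  (20)
  01101  (13)
  -----
  00110  (6)
The overall nim-sum is X = 6. A heap of size p has a winning move iff p XOR X < p (reduce it to p XOR X).
  3: 3 XOR 6 = 5 ≥ 3 — no move.
  30: 30 XOR 6 = 24 < 30 — winning move (to 24).
  2: 2 XOR 6 = 4 ≥ 2 — no move.
  20: 20 XOR 6 = 18 < 20 — winning move (to 18).
  13: 13 XOR 6 = 11 < 13 — winning move (to 11).
That gives 3 winning moves.

3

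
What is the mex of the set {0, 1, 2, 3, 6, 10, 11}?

The values 0, 1, 2, 3 are all present; 4 is the first non-negative integer missing from the set.

4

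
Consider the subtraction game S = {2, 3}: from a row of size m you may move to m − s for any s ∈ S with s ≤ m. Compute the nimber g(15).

Compute g(0), g(1), … for moves {2, 3}:
k:     0  1  2  3  4  5  6  7  8  9 10 11 12 13 14 15
g(k):  0  0  1  1  2  0  0  1  1  2  0  0  1  1  2  0
So g(15) = 0.

0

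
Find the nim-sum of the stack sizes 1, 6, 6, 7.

Nim-sum: 1 XOR 6 XOR 6 XOR 7 = 6.

6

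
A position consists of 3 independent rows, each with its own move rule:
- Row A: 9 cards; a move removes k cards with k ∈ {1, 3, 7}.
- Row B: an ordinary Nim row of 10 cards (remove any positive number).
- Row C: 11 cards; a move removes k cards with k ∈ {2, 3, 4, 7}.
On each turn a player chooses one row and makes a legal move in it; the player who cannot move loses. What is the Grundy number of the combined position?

11

Grundy values for row A (subtraction set {1, 3, 7}):
g(0) = mex{} = 0
g(1) = mex{0} = 1
g(2) = mex{1} = 0
g(3) = mex{0} = 1
g(4) = mex{1} = 0
g(5) = mex{0} = 1
g(6) = mex{1} = 0
g(7) = mex{0} = 1
g(8) = mex{1} = 0
g(9) = mex{0} = 1
So g(9) = 1.
Row B is a plain Nim row of size 10, so its Grundy value is 10.
Build the Grundy sequence for row C with g(k) = mex{g(k−s) : s ∈ {2, 3, 4, 7}, s ≤ k}:
k:     0  1  2  3  4  5  6  7  8  9 10 11
g(k):  0  0  1  1  2  2  0  3  1  4  2  0
So g(11) = 0.
By the Sprague-Grundy theorem, the Grundy value of a sum of independent games is the XOR of the component values.
Combined value = 1 ⊕ 10 ⊕ 0 = 11.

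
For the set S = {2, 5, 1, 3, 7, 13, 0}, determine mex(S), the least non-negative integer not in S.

4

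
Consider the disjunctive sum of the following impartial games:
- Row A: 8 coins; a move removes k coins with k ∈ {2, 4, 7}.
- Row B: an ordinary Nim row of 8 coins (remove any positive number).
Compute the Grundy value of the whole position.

9

For row A, compute g(0), g(1), … with moves {2, 4, 7}:
k:     0  1  2  3  4  5  6  7  8
g(k):  0  0  1  1  2  2  0  3  1
So g(8) = 1.
Row B is a plain Nim row of size 8, so its Grundy value is 8.
By the Sprague-Grundy theorem, the Grundy value of a sum of independent games is the XOR of the component values.
Combined value = 1 ⊕ 8 = 9.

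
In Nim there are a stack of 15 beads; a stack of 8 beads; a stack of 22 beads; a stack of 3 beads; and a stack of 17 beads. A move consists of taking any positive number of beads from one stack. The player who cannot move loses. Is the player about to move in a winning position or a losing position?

Winning position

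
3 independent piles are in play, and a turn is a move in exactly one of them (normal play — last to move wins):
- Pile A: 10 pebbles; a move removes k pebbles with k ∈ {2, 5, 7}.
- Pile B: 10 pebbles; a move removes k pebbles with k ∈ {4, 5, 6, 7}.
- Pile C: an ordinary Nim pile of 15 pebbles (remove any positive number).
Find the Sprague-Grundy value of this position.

For pile A, compute g(0), g(1), … with moves {2, 5, 7}:
k:     0  1  2  3  4  5  6  7  8  9 10
g(k):  0  0  1  1  0  2  1  3  2  2  0
So g(10) = 0.
Grundy values for pile B (subtraction set {4, 5, 6, 7}):
k:     0  1  2  3  4  5  6  7  8  9 10
g(k):  0  0  0  0  1  1  1  1  2  2  2
So g(10) = 2.
Pile C is a plain Nim pile of size 15, so its Grundy value is 15.
By the Sprague-Grundy theorem, the Grundy value of a sum of independent games is the XOR of the component values.
Combined value = 0 XOR 2 XOR 15 = 13.

13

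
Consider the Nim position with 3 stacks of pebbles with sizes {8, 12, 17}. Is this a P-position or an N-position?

Nim-sum: 8 ⊕ 12 ⊕ 17 = 21.
The nim-sum is 21 ≠ 0, so this is an N-position: the player to move can win.

N-position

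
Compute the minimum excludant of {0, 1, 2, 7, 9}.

3

The values 0, 1, 2 are all present; 3 is the first non-negative integer missing from the set.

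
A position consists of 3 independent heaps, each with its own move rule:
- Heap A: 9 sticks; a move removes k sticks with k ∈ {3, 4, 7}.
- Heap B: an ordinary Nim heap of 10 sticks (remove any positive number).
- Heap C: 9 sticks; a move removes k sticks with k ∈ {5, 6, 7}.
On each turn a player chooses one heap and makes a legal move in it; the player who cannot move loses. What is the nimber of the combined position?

8

Build the Grundy sequence for heap A with g(k) = mex{g(k−s) : s ∈ {3, 4, 7}, s ≤ k}:
k:     0  1  2  3  4  5  6  7  8  9
g(k):  0  0  0  1  1  1  2  2  2  3
So g(9) = 3.
Heap B is a plain Nim heap of size 10, so its Grundy value is 10.
Grundy values for heap C (subtraction set {5, 6, 7}):
k:     0  1  2  3  4  5  6  7  8  9
g(k):  0  0  0  0  0  1  1  1  1  1
So g(9) = 1.
The value of a disjunctive sum is the nim-sum of the parts.
Combined value = 3 XOR 10 XOR 1 = 8.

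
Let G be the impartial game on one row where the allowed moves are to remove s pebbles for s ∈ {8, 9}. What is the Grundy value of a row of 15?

Build the Grundy sequence with g(k) = mex{g(k−s) : s ∈ {8, 9}, s ≤ k}:
k:     0  1  2  3  4  5  6  7  8  9 10 11 12 13 14 15
g(k):  0  0  0  0  0  0  0  0  1  1  1  1  1  1  1  1
So g(15) = 1.

1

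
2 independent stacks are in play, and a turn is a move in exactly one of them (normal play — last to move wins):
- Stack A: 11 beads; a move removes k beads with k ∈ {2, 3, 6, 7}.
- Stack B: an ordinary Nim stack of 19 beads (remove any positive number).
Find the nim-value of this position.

18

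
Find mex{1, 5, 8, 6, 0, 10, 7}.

The values 0, 1 are all present; 2 is the first non-negative integer missing from the set.

2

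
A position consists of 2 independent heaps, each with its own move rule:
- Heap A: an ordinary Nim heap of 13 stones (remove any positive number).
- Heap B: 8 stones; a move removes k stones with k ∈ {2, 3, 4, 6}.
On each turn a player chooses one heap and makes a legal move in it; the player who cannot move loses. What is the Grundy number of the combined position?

13

Heap A is a plain Nim heap of size 13, so its Grundy value is 13.
Grundy values for heap B (subtraction set {2, 3, 4, 6}):
k:     0  1  2  3  4  5  6  7  8
g(k):  0  0  1  1  2  2  3  3  0
So g(8) = 0.
The value of a disjunctive sum is the nim-sum of the parts.
Combined value = 13 XOR 0 = 13.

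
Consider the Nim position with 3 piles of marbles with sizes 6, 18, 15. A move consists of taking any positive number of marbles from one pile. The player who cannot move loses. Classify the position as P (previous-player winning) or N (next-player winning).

Write each in binary and XOR column by column:
  00110  (6)
  10010  (18)
  01111  (15)
  -----
  11011  (27)
The nim-sum is 27 ≠ 0, so this is an N-position: the player to move can win.

N-position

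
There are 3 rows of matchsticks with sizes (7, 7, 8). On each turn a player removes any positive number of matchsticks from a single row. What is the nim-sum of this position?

Nim-sum: 7 ^ 7 ^ 8 = 8.

8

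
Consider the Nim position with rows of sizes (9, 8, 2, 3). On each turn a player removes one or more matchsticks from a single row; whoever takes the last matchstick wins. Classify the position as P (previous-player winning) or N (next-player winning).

P-position

Nim-sum: 9 XOR 8 XOR 2 XOR 3 = 0.
The nim-sum is 0, so this is a P-position: the player to move is in a losing position under optimal play.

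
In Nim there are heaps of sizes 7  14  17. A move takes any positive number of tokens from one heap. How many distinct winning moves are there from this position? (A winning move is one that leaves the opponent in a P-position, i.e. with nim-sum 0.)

1

Nim-sum: 7 ⊕ 14 ⊕ 17 = 24.
The overall nim-sum is X = 24. A heap of size p has a winning move iff p XOR X < p (reduce it to p XOR X).
  7: 7 XOR 24 = 31 ≥ 7 — no move.
  14: 14 XOR 24 = 22 ≥ 14 — no move.
  17: 17 XOR 24 = 9 < 17 — winning move (to 9).
That gives 1 winning move.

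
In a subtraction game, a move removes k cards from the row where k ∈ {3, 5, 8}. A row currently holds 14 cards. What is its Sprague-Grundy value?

1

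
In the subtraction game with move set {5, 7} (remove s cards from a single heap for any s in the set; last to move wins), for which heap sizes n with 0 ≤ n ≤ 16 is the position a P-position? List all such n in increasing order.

Build the Grundy sequence with g(k) = mex{g(k−s) : s ∈ {5, 7}, s ≤ k}:
k:     0  1  2  3  4  5  6  7  8  9 10 11 12 13 14 15 16
g(k):  0  0  0  0  0  1  1  1  1  1  2  2  0  0  0  0  0
The P-positions (g = 0) in 0..16 are 0, 1, 2, 3, 4, 12, 13, 14, 15, 16.

0, 1, 2, 3, 4, 12, 13, 14, 15, 16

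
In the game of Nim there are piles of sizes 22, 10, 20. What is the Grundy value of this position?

8

Bitwise XOR of the heap sizes:
  10110  (22)
  01010  (10)
  10100  (20)
  -----
  01000  (8)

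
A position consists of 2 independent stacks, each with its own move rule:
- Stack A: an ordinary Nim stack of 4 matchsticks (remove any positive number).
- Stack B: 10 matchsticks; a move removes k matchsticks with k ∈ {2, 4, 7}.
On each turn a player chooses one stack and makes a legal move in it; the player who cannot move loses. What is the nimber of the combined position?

Stack A is a plain Nim stack of size 4, so its Grundy value is 4.
For stack B, compute g(0), g(1), … with moves {2, 4, 7}:
k:     0  1  2  3  4  5  6  7  8  9 10
g(k):  0  0  1  1  2  2  0  3  1  0  2
So g(10) = 2.
The value of a disjunctive sum is the nim-sum of the parts.
Combined value = 4 ⊕ 2 = 6.

6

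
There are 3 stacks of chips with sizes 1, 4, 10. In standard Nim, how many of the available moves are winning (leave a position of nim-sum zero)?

Nim-sum: 1 ^ 4 ^ 10 = 15.
The overall nim-sum is X = 15. A stack of size p has a winning move iff p XOR X < p (reduce it to p XOR X).
  1: 1 XOR 15 = 14 ≥ 1 — no move.
  4: 4 XOR 15 = 11 ≥ 4 — no move.
  10: 10 XOR 15 = 5 < 10 — winning move (to 5).
That gives 1 winning move.

1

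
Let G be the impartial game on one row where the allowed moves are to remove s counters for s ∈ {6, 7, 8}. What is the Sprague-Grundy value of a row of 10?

1

Compute g(0), g(1), … for moves {6, 7, 8}:
g(0) = mex{} = 0
g(1) = mex{} = 0
g(2) = mex{} = 0
g(3) = mex{} = 0
g(4) = mex{} = 0
g(5) = mex{} = 0
g(6) = mex{0} = 1
g(7) = mex{0} = 1
g(8) = mex{0} = 1
g(9) = mex{0} = 1
g(10) = mex{0} = 1
So g(10) = 1.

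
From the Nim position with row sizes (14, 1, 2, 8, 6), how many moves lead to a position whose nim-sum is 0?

3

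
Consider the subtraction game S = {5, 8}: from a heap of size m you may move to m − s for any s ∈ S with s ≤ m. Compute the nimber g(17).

Build the Grundy sequence with g(k) = mex{g(k−s) : s ∈ {5, 8}, s ≤ k}:
k:     0  1  2  3  4  5  6  7  8  9 10 11 12 13 14 15 16 17
g(k):  0  0  0  0  0  1  1  1  1  1  2  2  2  0  0  0  0  0
So g(17) = 0.

0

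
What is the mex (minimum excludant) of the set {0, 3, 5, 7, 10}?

1

0 is in the set but 1 is not, so the mex is 1.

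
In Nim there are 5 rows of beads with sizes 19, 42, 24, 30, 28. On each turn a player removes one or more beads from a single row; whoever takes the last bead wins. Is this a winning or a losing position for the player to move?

Write each in binary and XOR column by column:
  010011  (19)
  101010  (42)
  011000  (24)
  011110  (30)
  011100  (28)
  ------
  100011  (35)
The nim-sum is 35 ≠ 0, so this is an N-position: the player to move can win.

Winning position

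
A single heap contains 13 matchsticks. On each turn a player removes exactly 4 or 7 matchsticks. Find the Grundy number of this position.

0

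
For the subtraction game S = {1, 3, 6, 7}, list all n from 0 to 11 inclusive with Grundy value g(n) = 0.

0, 2, 4

Compute g(0), g(1), … for moves {1, 3, 6, 7}:
g(0) = mex{} = 0
g(1) = mex{0} = 1
g(2) = mex{1} = 0
g(3) = mex{0} = 1
g(4) = mex{1} = 0
g(5) = mex{0} = 1
g(6) = mex{0,1} = 2
g(7) = mex{0,1,2} = 3
g(8) = mex{0,1,3} = 2
g(9) = mex{0,1,2} = 3
g(10) = mex{0,1,3} = 2
g(11) = mex{0,1,2} = 3
The P-positions (g = 0) in 0..11 are 0, 2, 4.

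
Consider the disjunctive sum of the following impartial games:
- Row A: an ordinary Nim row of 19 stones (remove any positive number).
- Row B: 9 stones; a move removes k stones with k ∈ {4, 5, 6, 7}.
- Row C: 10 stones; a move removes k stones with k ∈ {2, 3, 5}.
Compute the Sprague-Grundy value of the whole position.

Row A is a plain Nim row of size 19, so its Grundy value is 19.
Build the Grundy sequence for row B with g(k) = mex{g(k−s) : s ∈ {4, 5, 6, 7}, s ≤ k}:
g(0) = mex{} = 0
g(1) = mex{} = 0
g(2) = mex{} = 0
g(3) = mex{} = 0
g(4) = mex{0} = 1
g(5) = mex{0} = 1
g(6) = mex{0} = 1
g(7) = mex{0} = 1
g(8) = mex{0,1} = 2
g(9) = mex{0,1} = 2
So g(9) = 2.
Build the Grundy sequence for row C with g(k) = mex{g(k−s) : s ∈ {2, 3, 5}, s ≤ k}:
g(0) = mex{} = 0
g(1) = mex{} = 0
g(2) = mex{0} = 1
g(3) = mex{0} = 1
g(4) = mex{0,1} = 2
g(5) = mex{0,1} = 2
g(6) = mex{0,1,2} = 3
g(7) = mex{1,2} = 0
g(8) = mex{1,2,3} = 0
g(9) = mex{0,2,3} = 1
g(10) = mex{0,2} = 1
So g(10) = 1.
By the Sprague-Grundy theorem, the Grundy value of a sum of independent games is the XOR of the component values.
Combined value = 19 ⊕ 2 ⊕ 1 = 16.

16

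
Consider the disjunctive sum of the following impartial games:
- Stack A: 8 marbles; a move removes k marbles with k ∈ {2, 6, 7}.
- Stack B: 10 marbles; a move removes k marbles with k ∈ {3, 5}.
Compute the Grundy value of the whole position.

Build the Grundy sequence for stack A with g(k) = mex{g(k−s) : s ∈ {2, 6, 7}, s ≤ k}:
g(0) = mex{} = 0
g(1) = mex{} = 0
g(2) = mex{0} = 1
g(3) = mex{0} = 1
g(4) = mex{1} = 0
g(5) = mex{1} = 0
g(6) = mex{0} = 1
g(7) = mex{0} = 1
g(8) = mex{0,1} = 2
So g(8) = 2.
For stack B, compute g(0), g(1), … with moves {3, 5}:
g(0) = mex{} = 0
g(1) = mex{} = 0
g(2) = mex{} = 0
g(3) = mex{0} = 1
g(4) = mex{0} = 1
g(5) = mex{0} = 1
g(6) = mex{0,1} = 2
g(7) = mex{0,1} = 2
g(8) = mex{1} = 0
g(9) = mex{1,2} = 0
g(10) = mex{1,2} = 0
So g(10) = 0.
The value of a disjunctive sum is the nim-sum of the parts.
Combined value = 2 ⊕ 0 = 2.

2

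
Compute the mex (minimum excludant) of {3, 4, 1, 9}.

0 is not in the set, so the mex is 0.

0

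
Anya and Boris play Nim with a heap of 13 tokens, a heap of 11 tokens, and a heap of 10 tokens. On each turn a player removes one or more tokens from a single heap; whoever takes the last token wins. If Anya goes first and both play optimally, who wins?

Anya wins

In binary:
  1101  (13)
  1011  (11)
  1010  (10)
  ----
  1100  (12)
The nim-sum is 12 ≠ 0, so this is an N-position: the player to move can win; Anya has a winning move.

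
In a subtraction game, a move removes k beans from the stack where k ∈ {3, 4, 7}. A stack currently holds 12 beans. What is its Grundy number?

0

Build the Grundy sequence with g(k) = mex{g(k−s) : s ∈ {3, 4, 7}, s ≤ k}:
k:     0  1  2  3  4  5  6  7  8  9 10 11 12
g(k):  0  0  0  1  1  1  2  2  2  3  0  0  0
So g(12) = 0.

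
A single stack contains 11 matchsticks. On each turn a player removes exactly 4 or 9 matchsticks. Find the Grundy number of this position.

Grundy values for subtraction set {4, 9}:
k:     0  1  2  3  4  5  6  7  8  9 10 11
g(k):  0  0  0  0  1  1  1  1  0  2  2  2
So g(11) = 2.

2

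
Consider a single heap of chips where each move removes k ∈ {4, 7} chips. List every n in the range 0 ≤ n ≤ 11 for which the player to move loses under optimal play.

Compute g(0), g(1), … for moves {4, 7}:
k:     0  1  2  3  4  5  6  7  8  9 10 11
g(k):  0  0  0  0  1  1  1  1  2  2  2  0
The P-positions (g = 0) in 0..11 are 0, 1, 2, 3, 11.

0, 1, 2, 3, 11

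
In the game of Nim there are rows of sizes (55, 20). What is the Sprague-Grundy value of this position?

35

Nim-sum: 55 XOR 20 = 35.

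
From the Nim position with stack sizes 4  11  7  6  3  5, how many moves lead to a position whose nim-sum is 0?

1

Compute the nim-sum pairwise:
4 ⊕ 11 = 15
15 ⊕ 7 = 8
8 ⊕ 6 = 14
14 ⊕ 3 = 13
13 ⊕ 5 = 8
The overall nim-sum is X = 8. A stack of size p has a winning move iff p XOR X < p (reduce it to p XOR X).
  4: 4 XOR 8 = 12 ≥ 4 — no move.
  11: 11 XOR 8 = 3 < 11 — winning move (to 3).
  7: 7 XOR 8 = 15 ≥ 7 — no move.
  6: 6 XOR 8 = 14 ≥ 6 — no move.
  3: 3 XOR 8 = 11 ≥ 3 — no move.
  5: 5 XOR 8 = 13 ≥ 5 — no move.
That gives 1 winning move.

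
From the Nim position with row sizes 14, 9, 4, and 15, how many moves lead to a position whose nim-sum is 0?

Bitwise XOR of the heap sizes:
  1110  (14)
  1001  (9)
  0100  (4)
  1111  (15)
  ----
  1100  (12)
The overall nim-sum is X = 12. A row of size p has a winning move iff p XOR X < p (reduce it to p XOR X).
  14: 14 XOR 12 = 2 < 14 — winning move (to 2).
  9: 9 XOR 12 = 5 < 9 — winning move (to 5).
  4: 4 XOR 12 = 8 ≥ 4 — no move.
  15: 15 XOR 12 = 3 < 15 — winning move (to 3).
That gives 3 winning moves.

3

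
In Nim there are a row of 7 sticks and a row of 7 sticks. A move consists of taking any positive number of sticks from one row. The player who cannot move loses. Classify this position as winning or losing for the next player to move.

Losing position

Compute the nim-sum pairwise:
7 XOR 7 = 0
The nim-sum is 0, so this is a P-position: the player to move is in a losing position under optimal play.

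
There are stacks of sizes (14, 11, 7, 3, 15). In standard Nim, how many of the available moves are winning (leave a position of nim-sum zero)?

Write each in binary and XOR column by column:
  1110  (14)
  1011  (11)
  0111  (7)
  0011  (3)
  1111  (15)
  ----
  1110  (14)
The overall nim-sum is X = 14. A stack of size p has a winning move iff p XOR X < p (reduce it to p XOR X).
  14: 14 XOR 14 = 0 < 14 — winning move (to 0).
  11: 11 XOR 14 = 5 < 11 — winning move (to 5).
  7: 7 XOR 14 = 9 ≥ 7 — no move.
  3: 3 XOR 14 = 13 ≥ 3 — no move.
  15: 15 XOR 14 = 1 < 15 — winning move (to 1).
That gives 3 winning moves.

3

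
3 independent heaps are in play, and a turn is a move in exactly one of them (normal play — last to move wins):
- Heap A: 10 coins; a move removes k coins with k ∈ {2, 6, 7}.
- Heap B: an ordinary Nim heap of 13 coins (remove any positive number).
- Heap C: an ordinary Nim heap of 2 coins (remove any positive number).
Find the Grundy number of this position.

Grundy values for heap A (subtraction set {2, 6, 7}):
k:     0  1  2  3  4  5  6  7  8  9 10
g(k):  0  0  1  1  0  0  1  1  2  0  3
So g(10) = 3.
Heap B is a plain Nim heap of size 13, so its Grundy value is 13.
Heap C is a plain Nim heap of size 2, so its Grundy value is 2.
By the Sprague-Grundy theorem, the Grundy value of a sum of independent games is the XOR of the component values.
Combined value = 3 XOR 13 XOR 2 = 12.

12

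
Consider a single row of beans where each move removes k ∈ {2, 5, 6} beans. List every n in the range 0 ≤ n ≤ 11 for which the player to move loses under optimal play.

0, 1, 4, 8, 11

Grundy values for subtraction set {2, 5, 6}:
k:     0  1  2  3  4  5  6  7  8  9 10 11
g(k):  0  0  1  1  0  2  1  3  0  2  1  0
The P-positions (g = 0) in 0..11 are 0, 1, 4, 8, 11.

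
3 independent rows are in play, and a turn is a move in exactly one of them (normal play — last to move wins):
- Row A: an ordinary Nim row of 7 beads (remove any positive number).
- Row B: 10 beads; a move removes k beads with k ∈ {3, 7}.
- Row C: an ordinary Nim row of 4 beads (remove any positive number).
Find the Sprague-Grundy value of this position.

Row A is a plain Nim row of size 7, so its Grundy value is 7.
For row B, compute g(0), g(1), … with moves {3, 7}:
g(0) = mex{} = 0
g(1) = mex{} = 0
g(2) = mex{} = 0
g(3) = mex{0} = 1
g(4) = mex{0} = 1
g(5) = mex{0} = 1
g(6) = mex{1} = 0
g(7) = mex{0,1} = 2
g(8) = mex{0,1} = 2
g(9) = mex{0} = 1
g(10) = mex{1,2} = 0
So g(10) = 0.
Row C is a plain Nim row of size 4, so its Grundy value is 4.
The value of a disjunctive sum is the nim-sum of the parts.
Combined value = 7 XOR 0 XOR 4 = 3.

3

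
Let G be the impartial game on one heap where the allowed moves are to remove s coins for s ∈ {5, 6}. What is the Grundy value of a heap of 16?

1

Build the Grundy sequence with g(k) = mex{g(k−s) : s ∈ {5, 6}, s ≤ k}:
k:     0  1  2  3  4  5  6  7  8  9 10 11 12 13 14 15 16
g(k):  0  0  0  0  0  1  1  1  1  1  2  0  0  0  0  0  1
So g(16) = 1.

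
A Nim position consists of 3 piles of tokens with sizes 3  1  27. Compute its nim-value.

Nim-sum: 3 XOR 1 XOR 27 = 25.

25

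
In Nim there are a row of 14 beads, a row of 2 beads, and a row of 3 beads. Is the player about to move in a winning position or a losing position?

Nim-sum: 14 ^ 2 ^ 3 = 15.
The nim-sum is 15 ≠ 0, so this is an N-position: the player to move can win.

Winning position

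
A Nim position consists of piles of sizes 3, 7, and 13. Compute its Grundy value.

Nim-sum: 3 ⊕ 7 ⊕ 13 = 9.

9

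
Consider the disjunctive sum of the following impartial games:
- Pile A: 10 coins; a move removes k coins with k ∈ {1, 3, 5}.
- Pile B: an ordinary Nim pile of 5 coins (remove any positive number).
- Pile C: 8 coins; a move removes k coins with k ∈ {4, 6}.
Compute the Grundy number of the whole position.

7

Build the Grundy sequence for pile A with g(k) = mex{g(k−s) : s ∈ {1, 3, 5}, s ≤ k}:
g(0) = mex{} = 0
g(1) = mex{0} = 1
g(2) = mex{1} = 0
g(3) = mex{0} = 1
g(4) = mex{1} = 0
g(5) = mex{0} = 1
g(6) = mex{1} = 0
g(7) = mex{0} = 1
g(8) = mex{1} = 0
g(9) = mex{0} = 1
g(10) = mex{1} = 0
So g(10) = 0.
Pile B is a plain Nim pile of size 5, so its Grundy value is 5.
Build the Grundy sequence for pile C with g(k) = mex{g(k−s) : s ∈ {4, 6}, s ≤ k}:
g(0) = mex{} = 0
g(1) = mex{} = 0
g(2) = mex{} = 0
g(3) = mex{} = 0
g(4) = mex{0} = 1
g(5) = mex{0} = 1
g(6) = mex{0} = 1
g(7) = mex{0} = 1
g(8) = mex{0,1} = 2
So g(8) = 2.
The value of a disjunctive sum is the nim-sum of the parts.
Combined value = 0 XOR 5 XOR 2 = 7.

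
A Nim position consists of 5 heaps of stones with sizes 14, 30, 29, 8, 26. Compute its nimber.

31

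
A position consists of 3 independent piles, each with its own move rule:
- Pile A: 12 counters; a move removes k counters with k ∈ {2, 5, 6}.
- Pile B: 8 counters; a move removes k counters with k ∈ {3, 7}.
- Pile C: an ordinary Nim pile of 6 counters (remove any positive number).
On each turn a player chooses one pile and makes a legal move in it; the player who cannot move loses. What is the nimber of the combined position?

4

Build the Grundy sequence for pile A with g(k) = mex{g(k−s) : s ∈ {2, 5, 6}, s ≤ k}:
k:     0  1  2  3  4  5  6  7  8  9 10 11 12
g(k):  0  0  1  1  0  2  1  3  0  2  1  0  0
So g(12) = 0.
Build the Grundy sequence for pile B with g(k) = mex{g(k−s) : s ∈ {3, 7}, s ≤ k}:
g(0) = mex{} = 0
g(1) = mex{} = 0
g(2) = mex{} = 0
g(3) = mex{0} = 1
g(4) = mex{0} = 1
g(5) = mex{0} = 1
g(6) = mex{1} = 0
g(7) = mex{0,1} = 2
g(8) = mex{0,1} = 2
So g(8) = 2.
Pile C is a plain Nim pile of size 6, so its Grundy value is 6.
By the Sprague-Grundy theorem, the Grundy value of a sum of independent games is the XOR of the component values.
Combined value = 0 XOR 2 XOR 6 = 4.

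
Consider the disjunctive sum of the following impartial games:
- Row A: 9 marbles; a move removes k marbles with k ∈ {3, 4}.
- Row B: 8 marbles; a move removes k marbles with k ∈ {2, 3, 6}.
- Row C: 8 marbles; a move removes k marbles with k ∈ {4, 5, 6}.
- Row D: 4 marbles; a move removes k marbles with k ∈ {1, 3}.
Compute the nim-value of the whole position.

For row A, compute g(0), g(1), … with moves {3, 4}:
g(0) = mex{} = 0
g(1) = mex{} = 0
g(2) = mex{} = 0
g(3) = mex{0} = 1
g(4) = mex{0} = 1
g(5) = mex{0} = 1
g(6) = mex{0,1} = 2
g(7) = mex{1} = 0
g(8) = mex{1} = 0
g(9) = mex{1,2} = 0
So g(9) = 0.
For row B, compute g(0), g(1), … with moves {2, 3, 6}:
g(0) = mex{} = 0
g(1) = mex{} = 0
g(2) = mex{0} = 1
g(3) = mex{0} = 1
g(4) = mex{0,1} = 2
g(5) = mex{1} = 0
g(6) = mex{0,1,2} = 3
g(7) = mex{0,2} = 1
g(8) = mex{0,1,3} = 2
So g(8) = 2.
Grundy values for row C (subtraction set {4, 5, 6}):
k:     0  1  2  3  4  5  6  7  8
g(k):  0  0  0  0  1  1  1  1  2
So g(8) = 2.
Grundy values for row D (subtraction set {1, 3}):
g(0) = mex{} = 0
g(1) = mex{0} = 1
g(2) = mex{1} = 0
g(3) = mex{0} = 1
g(4) = mex{1} = 0
So g(4) = 0.
The value of a disjunctive sum is the nim-sum of the parts.
Combined value = 0 ⊕ 2 ⊕ 2 ⊕ 0 = 0.

0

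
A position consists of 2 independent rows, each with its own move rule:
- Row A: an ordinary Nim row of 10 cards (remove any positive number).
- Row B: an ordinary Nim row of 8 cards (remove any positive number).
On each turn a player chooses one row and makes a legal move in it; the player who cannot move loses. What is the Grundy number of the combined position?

2

Row A is a plain Nim row of size 10, so its Grundy value is 10.
Row B is a plain Nim row of size 8, so its Grundy value is 8.
The value of a disjunctive sum is the nim-sum of the parts.
Combined value = 10 XOR 8 = 2.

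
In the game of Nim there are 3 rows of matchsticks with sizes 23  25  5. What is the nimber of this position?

11

Nim-sum: 23 ⊕ 25 ⊕ 5 = 11.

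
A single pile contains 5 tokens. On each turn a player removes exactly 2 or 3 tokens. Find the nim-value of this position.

0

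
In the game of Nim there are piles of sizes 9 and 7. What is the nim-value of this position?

14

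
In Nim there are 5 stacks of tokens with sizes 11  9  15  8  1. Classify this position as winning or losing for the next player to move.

Winning position

Compute the nim-sum pairwise:
11 ⊕ 9 = 2
2 ⊕ 15 = 13
13 ⊕ 8 = 5
5 ⊕ 1 = 4
The nim-sum is 4 ≠ 0, so this is an N-position: the player to move can win.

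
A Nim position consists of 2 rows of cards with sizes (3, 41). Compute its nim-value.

42

Write each in binary and XOR column by column:
  000011  (3)
  101001  (41)
  ------
  101010  (42)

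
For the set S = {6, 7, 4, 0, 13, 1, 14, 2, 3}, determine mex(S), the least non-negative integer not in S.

5

The values 0, 1, 2, 3, 4 are all present; 5 is the first non-negative integer missing from the set.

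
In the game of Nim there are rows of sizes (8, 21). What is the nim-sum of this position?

Compute the nim-sum pairwise:
8 XOR 21 = 29

29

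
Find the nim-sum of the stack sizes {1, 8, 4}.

13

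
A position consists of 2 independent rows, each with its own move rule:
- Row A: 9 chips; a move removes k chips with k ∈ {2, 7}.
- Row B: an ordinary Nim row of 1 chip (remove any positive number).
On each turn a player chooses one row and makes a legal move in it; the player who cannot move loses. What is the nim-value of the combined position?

1

For row A, compute g(0), g(1), … with moves {2, 7}:
k:     0  1  2  3  4  5  6  7  8  9
g(k):  0  0  1  1  0  0  1  1  2  0
So g(9) = 0.
Row B is a plain Nim row of size 1, so its Grundy value is 1.
By the Sprague-Grundy theorem, the Grundy value of a sum of independent games is the XOR of the component values.
Combined value = 0 ⊕ 1 = 1.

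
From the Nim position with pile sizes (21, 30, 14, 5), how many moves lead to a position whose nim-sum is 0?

0

Compute the nim-sum pairwise:
21 XOR 30 = 11
11 XOR 14 = 5
5 XOR 5 = 0
The nim-sum is already 0, so every move leaves a nonzero nim-sum — there are no winning moves.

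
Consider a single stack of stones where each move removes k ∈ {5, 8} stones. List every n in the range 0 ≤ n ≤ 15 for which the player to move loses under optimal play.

0, 1, 2, 3, 4, 13, 14, 15

Build the Grundy sequence with g(k) = mex{g(k−s) : s ∈ {5, 8}, s ≤ k}:
k:     0  1  2  3  4  5  6  7  8  9 10 11 12 13 14 15
g(k):  0  0  0  0  0  1  1  1  1  1  2  2  2  0  0  0
The P-positions (g = 0) in 0..15 are 0, 1, 2, 3, 4, 13, 14, 15.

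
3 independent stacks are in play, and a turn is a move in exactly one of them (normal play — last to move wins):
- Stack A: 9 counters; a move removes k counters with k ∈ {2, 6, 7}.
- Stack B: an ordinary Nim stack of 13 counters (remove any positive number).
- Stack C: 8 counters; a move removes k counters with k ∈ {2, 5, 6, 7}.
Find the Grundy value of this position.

For stack A, compute g(0), g(1), … with moves {2, 6, 7}:
g(0) = mex{} = 0
g(1) = mex{} = 0
g(2) = mex{0} = 1
g(3) = mex{0} = 1
g(4) = mex{1} = 0
g(5) = mex{1} = 0
g(6) = mex{0} = 1
g(7) = mex{0} = 1
g(8) = mex{0,1} = 2
g(9) = mex{1} = 0
So g(9) = 0.
Stack B is a plain Nim stack of size 13, so its Grundy value is 13.
For stack C, compute g(0), g(1), … with moves {2, 5, 6, 7}:
g(0) = mex{} = 0
g(1) = mex{} = 0
g(2) = mex{0} = 1
g(3) = mex{0} = 1
g(4) = mex{1} = 0
g(5) = mex{0,1} = 2
g(6) = mex{0} = 1
g(7) = mex{0,1,2} = 3
g(8) = mex{0,1} = 2
So g(8) = 2.
The value of a disjunctive sum is the nim-sum of the parts.
Combined value = 0 XOR 13 XOR 2 = 15.

15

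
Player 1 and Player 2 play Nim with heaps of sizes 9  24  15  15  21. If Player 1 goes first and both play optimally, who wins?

Compute the nim-sum pairwise:
9 XOR 24 = 17
17 XOR 15 = 30
30 XOR 15 = 17
17 XOR 21 = 4
The nim-sum is 4 ≠ 0, so this is an N-position: the player to move can win; Player 1 has a winning move.

Player 1 wins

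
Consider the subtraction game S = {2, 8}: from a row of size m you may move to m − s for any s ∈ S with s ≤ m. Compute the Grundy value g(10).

0

Compute g(0), g(1), … for moves {2, 8}:
g(0) = mex{} = 0
g(1) = mex{} = 0
g(2) = mex{0} = 1
g(3) = mex{0} = 1
g(4) = mex{1} = 0
g(5) = mex{1} = 0
g(6) = mex{0} = 1
g(7) = mex{0} = 1
g(8) = mex{0,1} = 2
g(9) = mex{0,1} = 2
g(10) = mex{1,2} = 0
So g(10) = 0.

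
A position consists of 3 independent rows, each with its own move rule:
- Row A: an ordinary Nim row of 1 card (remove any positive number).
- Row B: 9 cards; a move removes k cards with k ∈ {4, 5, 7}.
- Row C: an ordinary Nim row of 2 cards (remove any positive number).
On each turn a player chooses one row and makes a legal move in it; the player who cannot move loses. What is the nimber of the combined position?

1

Row A is a plain Nim row of size 1, so its Grundy value is 1.
Build the Grundy sequence for row B with g(k) = mex{g(k−s) : s ∈ {4, 5, 7}, s ≤ k}:
k:     0  1  2  3  4  5  6  7  8  9
g(k):  0  0  0  0  1  1  1  1  2  2
So g(9) = 2.
Row C is a plain Nim row of size 2, so its Grundy value is 2.
The value of a disjunctive sum is the nim-sum of the parts.
Combined value = 1 XOR 2 XOR 2 = 1.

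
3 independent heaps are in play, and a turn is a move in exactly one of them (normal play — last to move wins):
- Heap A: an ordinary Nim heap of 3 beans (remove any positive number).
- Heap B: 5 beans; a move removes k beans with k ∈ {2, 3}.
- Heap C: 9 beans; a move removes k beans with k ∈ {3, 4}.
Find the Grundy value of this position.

3

Heap A is a plain Nim heap of size 3, so its Grundy value is 3.
Grundy values for heap B (subtraction set {2, 3}):
k:     0  1  2  3  4  5
g(k):  0  0  1  1  2  0
So g(5) = 0.
For heap C, compute g(0), g(1), … with moves {3, 4}:
g(0) = mex{} = 0
g(1) = mex{} = 0
g(2) = mex{} = 0
g(3) = mex{0} = 1
g(4) = mex{0} = 1
g(5) = mex{0} = 1
g(6) = mex{0,1} = 2
g(7) = mex{1} = 0
g(8) = mex{1} = 0
g(9) = mex{1,2} = 0
So g(9) = 0.
By the Sprague-Grundy theorem, the Grundy value of a sum of independent games is the XOR of the component values.
Combined value = 3 ⊕ 0 ⊕ 0 = 3.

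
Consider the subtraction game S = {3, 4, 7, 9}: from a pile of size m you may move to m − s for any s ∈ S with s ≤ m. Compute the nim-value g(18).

2

Grundy values for subtraction set {3, 4, 7, 9}:
k:     0  1  2  3  4  5  6  7  8  9 10 11 12 13 14 15 16 17 18
g(k):  0  0  0  1  1  1  2  2  2  3  3  3  0  0  0  1  1  1  2
So g(18) = 2.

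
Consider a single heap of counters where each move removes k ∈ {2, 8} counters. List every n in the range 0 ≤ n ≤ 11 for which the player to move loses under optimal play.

0, 1, 4, 5, 10, 11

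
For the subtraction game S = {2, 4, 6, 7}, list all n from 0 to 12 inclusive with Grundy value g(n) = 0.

0, 1, 9, 10

Build the Grundy sequence with g(k) = mex{g(k−s) : s ∈ {2, 4, 6, 7}, s ≤ k}:
k:     0  1  2  3  4  5  6  7  8  9 10 11 12
g(k):  0  0  1  1  2  2  3  3  4  0  0  1  1
The P-positions (g = 0) in 0..12 are 0, 1, 9, 10.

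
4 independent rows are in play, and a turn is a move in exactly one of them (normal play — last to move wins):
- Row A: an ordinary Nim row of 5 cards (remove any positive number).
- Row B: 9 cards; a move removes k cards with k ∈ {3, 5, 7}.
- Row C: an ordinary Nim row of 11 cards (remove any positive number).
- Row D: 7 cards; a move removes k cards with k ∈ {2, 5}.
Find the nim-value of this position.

13

Row A is a plain Nim row of size 5, so its Grundy value is 5.
Grundy values for row B (subtraction set {3, 5, 7}):
k:     0  1  2  3  4  5  6  7  8  9
g(k):  0  0  0  1  1  1  2  2  2  3
So g(9) = 3.
Row C is a plain Nim row of size 11, so its Grundy value is 11.
Build the Grundy sequence for row D with g(k) = mex{g(k−s) : s ∈ {2, 5}, s ≤ k}:
g(0) = mex{} = 0
g(1) = mex{} = 0
g(2) = mex{0} = 1
g(3) = mex{0} = 1
g(4) = mex{1} = 0
g(5) = mex{0,1} = 2
g(6) = mex{0} = 1
g(7) = mex{1,2} = 0
So g(7) = 0.
By the Sprague-Grundy theorem, the Grundy value of a sum of independent games is the XOR of the component values.
Combined value = 5 ⊕ 3 ⊕ 11 ⊕ 0 = 13.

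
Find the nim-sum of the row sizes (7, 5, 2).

0

In binary:
  111  (7)
  101  (5)
  010  (2)
  ---
  000  (0)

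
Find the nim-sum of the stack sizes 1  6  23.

16

Nim-sum: 1 ⊕ 6 ⊕ 23 = 16.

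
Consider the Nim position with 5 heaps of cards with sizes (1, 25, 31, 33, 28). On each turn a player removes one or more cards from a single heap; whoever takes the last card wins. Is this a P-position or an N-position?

Write each in binary and XOR column by column:
  000001  (1)
  011001  (25)
  011111  (31)
  100001  (33)
  011100  (28)
  ------
  111010  (58)
The nim-sum is 58 ≠ 0, so this is an N-position: the player to move can win.

N-position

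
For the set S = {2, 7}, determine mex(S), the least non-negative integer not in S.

0

0 is not in the set, so the mex is 0.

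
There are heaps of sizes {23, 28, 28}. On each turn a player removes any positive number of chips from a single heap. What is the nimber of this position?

Write each in binary and XOR column by column:
  10111  (23)
  11100  (28)
  11100  (28)
  -----
  10111  (23)

23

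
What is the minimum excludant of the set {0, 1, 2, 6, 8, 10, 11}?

The values 0, 1, 2 are all present; 3 is the first non-negative integer missing from the set.

3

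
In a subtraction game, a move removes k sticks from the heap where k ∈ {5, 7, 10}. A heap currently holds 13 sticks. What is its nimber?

2

Compute g(0), g(1), … for moves {5, 7, 10}:
k:     0  1  2  3  4  5  6  7  8  9 10 11 12 13
g(k):  0  0  0  0  0  1  1  1  1  1  2  2  2  2
So g(13) = 2.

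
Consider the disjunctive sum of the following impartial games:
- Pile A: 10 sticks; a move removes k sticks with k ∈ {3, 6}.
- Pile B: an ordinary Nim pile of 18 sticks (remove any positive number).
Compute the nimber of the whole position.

18

Grundy values for pile A (subtraction set {3, 6}):
k:     0  1  2  3  4  5  6  7  8  9 10
g(k):  0  0  0  1  1  1  2  2  2  0  0
So g(10) = 0.
Pile B is a plain Nim pile of size 18, so its Grundy value is 18.
The value of a disjunctive sum is the nim-sum of the parts.
Combined value = 0 XOR 18 = 18.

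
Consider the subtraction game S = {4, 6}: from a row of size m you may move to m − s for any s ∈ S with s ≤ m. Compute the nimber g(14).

1

Build the Grundy sequence with g(k) = mex{g(k−s) : s ∈ {4, 6}, s ≤ k}:
k:     0  1  2  3  4  5  6  7  8  9 10 11 12 13 14
g(k):  0  0  0  0  1  1  1  1  2  2  0  0  0  0  1
So g(14) = 1.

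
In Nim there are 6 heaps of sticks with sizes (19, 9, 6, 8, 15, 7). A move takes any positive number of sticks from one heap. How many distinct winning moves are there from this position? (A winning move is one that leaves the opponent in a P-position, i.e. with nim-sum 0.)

Nim-sum: 19 XOR 9 XOR 6 XOR 8 XOR 15 XOR 7 = 28.
The overall nim-sum is X = 28. A heap of size p has a winning move iff p XOR X < p (reduce it to p XOR X).
  19: 19 XOR 28 = 15 < 19 — winning move (to 15).
  9: 9 XOR 28 = 21 ≥ 9 — no move.
  6: 6 XOR 28 = 26 ≥ 6 — no move.
  8: 8 XOR 28 = 20 ≥ 8 — no move.
  15: 15 XOR 28 = 19 ≥ 15 — no move.
  7: 7 XOR 28 = 27 ≥ 7 — no move.
That gives 1 winning move.

1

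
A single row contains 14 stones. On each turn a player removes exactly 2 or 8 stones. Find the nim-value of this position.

Compute g(0), g(1), … for moves {2, 8}:
g(0) = mex{} = 0
g(1) = mex{} = 0
g(2) = mex{0} = 1
g(3) = mex{0} = 1
g(4) = mex{1} = 0
g(5) = mex{1} = 0
g(6) = mex{0} = 1
g(7) = mex{0} = 1
g(8) = mex{0,1} = 2
g(9) = mex{0,1} = 2
g(10) = mex{1,2} = 0
g(11) = mex{1,2} = 0
g(12) = mex{0} = 1
g(13) = mex{0} = 1
g(14) = mex{1} = 0
So g(14) = 0.

0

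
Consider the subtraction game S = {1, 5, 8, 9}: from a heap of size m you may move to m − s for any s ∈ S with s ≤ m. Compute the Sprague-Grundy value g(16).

0

Compute g(0), g(1), … for moves {1, 5, 8, 9}:
k:     0  1  2  3  4  5  6  7  8  9 10 11 12 13 14 15 16
g(k):  0  1  0  1  0  1  0  1  2  3  2  3  2  3  2  3  0
So g(16) = 0.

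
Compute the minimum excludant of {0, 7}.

1

0 is in the set but 1 is not, so the mex is 1.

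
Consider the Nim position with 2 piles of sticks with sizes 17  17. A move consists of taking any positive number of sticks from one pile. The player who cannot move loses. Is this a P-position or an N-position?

P-position

Nim-sum: 17 XOR 17 = 0.
The nim-sum is 0, so this is a P-position: the player to move is in a losing position under optimal play.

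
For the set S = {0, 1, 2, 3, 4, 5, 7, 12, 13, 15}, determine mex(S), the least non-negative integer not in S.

6

The values 0, 1, 2, 3, 4, 5 are all present; 6 is the first non-negative integer missing from the set.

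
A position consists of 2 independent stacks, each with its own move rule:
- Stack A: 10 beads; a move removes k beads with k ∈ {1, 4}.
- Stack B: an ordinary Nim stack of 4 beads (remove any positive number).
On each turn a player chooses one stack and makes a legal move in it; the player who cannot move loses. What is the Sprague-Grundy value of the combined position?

Build the Grundy sequence for stack A with g(k) = mex{g(k−s) : s ∈ {1, 4}, s ≤ k}:
k:     0  1  2  3  4  5  6  7  8  9 10
g(k):  0  1  0  1  2  0  1  0  1  2  0
So g(10) = 0.
Stack B is a plain Nim stack of size 4, so its Grundy value is 4.
By the Sprague-Grundy theorem, the Grundy value of a sum of independent games is the XOR of the component values.
Combined value = 0 ⊕ 4 = 4.

4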